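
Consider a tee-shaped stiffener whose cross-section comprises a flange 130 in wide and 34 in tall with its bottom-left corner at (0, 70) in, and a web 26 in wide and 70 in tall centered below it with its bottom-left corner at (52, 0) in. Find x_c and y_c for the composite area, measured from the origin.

web: A = 26 × 70 = 1820.00, centroid at (65.00, 35.00).
flange: A = 130 × 34 = 4420.00, centroid at (65.00, 87.00).
ΣA = 6240.00 in²
ΣAx_c = (1820.00)(65.00) + (4420.00)(65.00) = 405600.00 in³
ΣAy_c = (1820.00)(35.00) + (4420.00)(87.00) = 448240.00 in³
x_c = 405600.00 / 6240.00 = 65.00 in
y_c = 448240.00 / 6240.00 = 71.83 in

x_c = 65.00 in, y_c = 71.83 in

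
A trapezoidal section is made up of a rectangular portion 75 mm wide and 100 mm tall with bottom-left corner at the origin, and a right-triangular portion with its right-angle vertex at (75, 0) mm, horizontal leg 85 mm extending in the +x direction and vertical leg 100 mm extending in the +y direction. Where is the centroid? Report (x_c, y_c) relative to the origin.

x_c = 61.31 mm, y_c = 43.97 mm

Part | A | x̄ᵢ | ȳᵢ | A·x̄ᵢ | A·ȳᵢ
rectangular portion | 7500.00 | 37.50 | 50.00 | 281250.00 | 375000.00
triangular portion | 4250.00 | 103.33 | 33.33 | 439166.67 | 141666.67
Σ | 11750.00 |  |  | 720416.67 | 516666.67
x_c = 720416.67 / 11750.00 = 61.31 mm
y_c = 516666.67 / 11750.00 = 43.97 mm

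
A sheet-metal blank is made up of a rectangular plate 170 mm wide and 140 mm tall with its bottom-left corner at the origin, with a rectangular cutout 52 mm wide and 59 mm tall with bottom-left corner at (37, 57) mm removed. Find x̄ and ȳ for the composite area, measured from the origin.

plate: A = 170 × 140 = 23800.00, centroid at (85.00, 70.00).
hole: A = −(52 × 59) = -3068.00, centroid at (63.00, 86.50).
ΣA = 20732.00 mm²
ΣAx̄ = (23800.00)(85.00) + (-3068.00)(63.00) = 1829716.00 mm³
ΣAȳ = (23800.00)(70.00) + (-3068.00)(86.50) = 1400618.00 mm³
x̄ = 1829716.00 / 20732.00 = 88.26 mm
ȳ = 1400618.00 / 20732.00 = 67.56 mm

x̄ = 88.26 mm, ȳ = 67.56 mm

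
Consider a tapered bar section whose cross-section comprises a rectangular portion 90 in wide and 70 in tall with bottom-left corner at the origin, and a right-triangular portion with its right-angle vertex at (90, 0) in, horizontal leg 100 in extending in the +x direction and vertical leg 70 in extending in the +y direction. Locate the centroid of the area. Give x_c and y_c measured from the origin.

x_c = 72.98 in, y_c = 30.83 in

rectangular portion: A = 90 × 70 = 6300.00, centroid at (45.00, 35.00).
triangular portion: A = ½·100·70 = 3500.00, centroid at (123.33, 23.33).
ΣA = 9800.00 in²
ΣAx_c = (6300.00)(45.00) + (3500.00)(123.33) = 715166.67 in³
ΣAy_c = (6300.00)(35.00) + (3500.00)(23.33) = 302166.67 in³
x_c = 715166.67 / 9800.00 = 72.98 in
y_c = 302166.67 / 9800.00 = 30.83 in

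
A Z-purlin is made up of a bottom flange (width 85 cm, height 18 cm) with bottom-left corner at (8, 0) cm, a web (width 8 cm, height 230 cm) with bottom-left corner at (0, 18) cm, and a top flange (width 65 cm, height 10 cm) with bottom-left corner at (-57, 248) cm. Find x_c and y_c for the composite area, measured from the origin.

bottom flange: A = 85 × 18 = 1530.00, centroid at (50.50, 9.00).
web: A = 8 × 230 = 1840.00, centroid at (4.00, 133.00).
top flange: A = 65 × 10 = 650.00, centroid at (-24.50, 253.00).
ΣA = 4020.00 cm², ΣAx_c = 68700.00 cm³, ΣAy_c = 422940.00 cm³.
x_c = 68700.00/4020.00 = 17.09 cm; y_c = 422940.00/4020.00 = 105.21 cm.

x_c = 17.09 cm, y_c = 105.21 cm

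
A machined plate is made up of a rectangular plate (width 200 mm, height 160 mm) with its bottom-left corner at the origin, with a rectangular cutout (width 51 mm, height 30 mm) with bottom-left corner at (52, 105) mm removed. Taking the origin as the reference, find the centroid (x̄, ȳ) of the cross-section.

x̄ = 101.13 mm, ȳ = 77.99 mm

Part | A | x̄ᵢ | ȳᵢ | A·x̄ᵢ | A·ȳᵢ
plate | 32000.00 | 100.00 | 80.00 | 3200000.00 | 2560000.00
hole | -1530.00 | 77.50 | 120.00 | -118575.00 | -183600.00
Σ | 30470.00 |  |  | 3081425.00 | 2376400.00
x̄ = 3081425.00 / 30470.00 = 101.13 mm
ȳ = 2376400.00 / 30470.00 = 77.99 mm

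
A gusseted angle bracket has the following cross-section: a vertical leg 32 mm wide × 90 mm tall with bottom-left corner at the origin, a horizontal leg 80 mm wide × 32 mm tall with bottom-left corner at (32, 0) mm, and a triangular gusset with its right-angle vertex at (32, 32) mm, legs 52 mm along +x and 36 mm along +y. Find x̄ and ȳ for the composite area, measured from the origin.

Part | A | x̄ᵢ | ȳᵢ | A·x̄ᵢ | A·ȳᵢ
vertical leg | 2880.00 | 16.00 | 45.00 | 46080.00 | 129600.00
horizontal leg | 2560.00 | 72.00 | 16.00 | 184320.00 | 40960.00
gusset | 936.00 | 49.33 | 44.00 | 46176.00 | 41184.00
Σ | 6376.00 |  |  | 276576.00 | 211744.00
x̄ = 276576.00 / 6376.00 = 43.38 mm
ȳ = 211744.00 / 6376.00 = 33.21 mm

x̄ = 43.38 mm, ȳ = 33.21 mm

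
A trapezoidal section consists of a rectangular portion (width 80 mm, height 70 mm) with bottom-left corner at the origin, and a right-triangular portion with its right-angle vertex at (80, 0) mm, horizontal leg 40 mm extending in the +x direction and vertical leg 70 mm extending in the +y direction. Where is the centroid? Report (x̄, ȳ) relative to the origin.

x̄ = 50.67 mm, ȳ = 32.67 mm

rectangular portion: A = 80 × 70 = 5600.00, centroid at (40.00, 35.00).
triangular portion: A = ½·40·70 = 1400.00, centroid at (93.33, 23.33).
ΣA = 7000.00 mm²
ΣAx̄ = (5600.00)(40.00) + (1400.00)(93.33) = 354666.67 mm³
ΣAȳ = (5600.00)(35.00) + (1400.00)(23.33) = 228666.67 mm³
x̄ = 354666.67 / 7000.00 = 50.67 mm
ȳ = 228666.67 / 7000.00 = 32.67 mm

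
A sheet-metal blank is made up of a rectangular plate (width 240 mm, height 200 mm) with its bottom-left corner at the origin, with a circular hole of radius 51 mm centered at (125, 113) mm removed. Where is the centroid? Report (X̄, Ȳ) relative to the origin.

X̄ = 118.97 mm, Ȳ = 97.33 mm

plate: A = 240 × 200 = 48000.00, centroid at (120.00, 100.00).
hole: A = −π·51² = -8171.28, centroid at (125.00, 113.00).
ΣA = 39828.72 mm²
ΣAX̄ = (48000.00)(120.00) + (-8171.28)(125.00) = 4738589.69 mm³
ΣAȲ = (48000.00)(100.00) + (-8171.28)(113.00) = 3876645.08 mm³
X̄ = 4738589.69 / 39828.72 = 118.97 mm
Ȳ = 3876645.08 / 39828.72 = 97.33 mm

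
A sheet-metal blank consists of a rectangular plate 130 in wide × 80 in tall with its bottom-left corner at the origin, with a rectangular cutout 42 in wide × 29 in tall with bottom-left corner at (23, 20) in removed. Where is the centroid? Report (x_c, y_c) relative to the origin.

x_c = 67.79 in, y_c = 40.73 in

plate: A = 130 × 80 = 10400.00, centroid at (65.00, 40.00).
hole: A = −(42 × 29) = -1218.00, centroid at (44.00, 34.50).
ΣA = 9182.00 in², ΣAx_c = 622408.00 in³, ΣAy_c = 373979.00 in³.
x_c = 622408.00/9182.00 = 67.79 in; y_c = 373979.00/9182.00 = 40.73 in.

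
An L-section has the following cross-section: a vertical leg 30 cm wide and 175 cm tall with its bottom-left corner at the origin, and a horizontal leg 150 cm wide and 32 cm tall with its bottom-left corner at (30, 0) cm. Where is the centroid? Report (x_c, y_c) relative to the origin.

x_c = 57.99 cm, y_c = 53.35 cm

vertical leg: A = 30 × 175 = 5250.00, centroid at (15.00, 87.50).
horizontal leg: A = 150 × 32 = 4800.00, centroid at (105.00, 16.00).
ΣA = 10050.00 cm², ΣAx_c = 582750.00 cm³, ΣAy_c = 536175.00 cm³.
x_c = 582750.00/10050.00 = 57.99 cm; y_c = 536175.00/10050.00 = 53.35 cm.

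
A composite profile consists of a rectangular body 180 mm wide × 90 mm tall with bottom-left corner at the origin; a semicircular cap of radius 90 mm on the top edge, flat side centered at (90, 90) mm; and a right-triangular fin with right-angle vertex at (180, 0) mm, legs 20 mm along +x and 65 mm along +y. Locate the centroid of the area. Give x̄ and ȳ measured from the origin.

x̄ = 92.12 mm, ȳ = 80.28 mm

rectangular body: A = 180 × 90 = 16200.00, centroid at (90.00, 45.00).
semicircular top: A = ½π·90² = 12723.45, centroid at (90.00, 128.20).
triangular fin: A = ½·20·65 = 650.00, centroid at (186.67, 21.67).
ΣA = 29573.45 mm²
ΣAx̄ = (16200.00)(90.00) + (12723.45)(90.00) + (650.00)(186.67) = 2724443.86 mm³
ΣAȳ = (16200.00)(45.00) + (12723.45)(128.20) + (650.00)(21.67) = 2374193.86 mm³
x̄ = 2724443.86 / 29573.45 = 92.12 mm
ȳ = 2374193.86 / 29573.45 = 80.28 mm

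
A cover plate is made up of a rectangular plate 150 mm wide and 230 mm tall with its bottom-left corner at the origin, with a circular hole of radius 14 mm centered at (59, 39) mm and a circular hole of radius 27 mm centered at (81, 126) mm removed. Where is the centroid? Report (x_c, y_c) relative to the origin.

x_c = 74.88 mm, y_c = 115.68 mm

Part | A | x̄ᵢ | ȳᵢ | A·x̄ᵢ | A·ȳᵢ
plate | 34500.00 | 75.00 | 115.00 | 2587500.00 | 3967500.00
hole 1 | -615.75 | 59.00 | 39.00 | -36329.38 | -24014.33
hole 2 | -2290.22 | 81.00 | 126.00 | -185507.90 | -288567.85
Σ | 31594.03 |  |  | 2365662.72 | 3654917.81
x_c = 2365662.72 / 31594.03 = 74.88 mm
y_c = 3654917.81 / 31594.03 = 115.68 mm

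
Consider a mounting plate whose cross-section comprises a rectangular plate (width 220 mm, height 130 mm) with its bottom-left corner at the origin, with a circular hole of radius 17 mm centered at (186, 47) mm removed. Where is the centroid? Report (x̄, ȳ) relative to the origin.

plate: A = 220 × 130 = 28600.00, centroid at (110.00, 65.00).
hole: A = −π·17² = -907.92, centroid at (186.00, 47.00).
ΣA = 27692.08 mm²
ΣAx̄ = (28600.00)(110.00) + (-907.92)(186.00) = 2977126.83 mm³
ΣAȳ = (28600.00)(65.00) + (-907.92)(47.00) = 1816327.75 mm³
x̄ = 2977126.83 / 27692.08 = 107.51 mm
ȳ = 1816327.75 / 27692.08 = 65.59 mm

x̄ = 107.51 mm, ȳ = 65.59 mm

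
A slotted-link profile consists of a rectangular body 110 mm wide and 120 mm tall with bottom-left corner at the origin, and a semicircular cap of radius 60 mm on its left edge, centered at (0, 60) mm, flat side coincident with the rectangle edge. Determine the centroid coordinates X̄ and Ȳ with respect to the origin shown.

X̄ = 30.87 mm, Ȳ = 60.00 mm

rectangular body: A = 110 × 120 = 13200.00, centroid at (55.00, 60.00).
semicircular end: A = ½π·60² = 5654.87, centroid at (-25.46, 60.00).
ΣA = 18854.87 mm², ΣAX̄ = 582000.00 mm³, ΣAȲ = 1131292.01 mm³.
X̄ = 582000.00/18854.87 = 30.87 mm; Ȳ = 1131292.01/18854.87 = 60.00 mm.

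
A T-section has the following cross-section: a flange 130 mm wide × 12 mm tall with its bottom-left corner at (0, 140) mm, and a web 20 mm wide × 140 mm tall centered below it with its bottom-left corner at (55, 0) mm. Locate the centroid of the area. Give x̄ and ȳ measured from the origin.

Part | A | x̄ᵢ | ȳᵢ | A·x̄ᵢ | A·ȳᵢ
web | 2800.00 | 65.00 | 70.00 | 182000.00 | 196000.00
flange | 1560.00 | 65.00 | 146.00 | 101400.00 | 227760.00
Σ | 4360.00 |  |  | 283400.00 | 423760.00
x̄ = 283400.00 / 4360.00 = 65.00 mm
ȳ = 423760.00 / 4360.00 = 97.19 mm

x̄ = 65.00 mm, ȳ = 97.19 mm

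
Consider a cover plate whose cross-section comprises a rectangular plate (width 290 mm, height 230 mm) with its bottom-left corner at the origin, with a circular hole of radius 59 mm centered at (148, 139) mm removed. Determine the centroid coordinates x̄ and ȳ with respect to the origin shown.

Part | A | x̄ᵢ | ȳᵢ | A·x̄ᵢ | A·ȳᵢ
plate | 66700.00 | 145.00 | 115.00 | 9671500.00 | 7670500.00
hole | -10935.88 | 148.00 | 139.00 | -1618510.84 | -1520087.88
Σ | 55764.12 |  |  | 8052989.16 | 6150412.12
x̄ = 8052989.16 / 55764.12 = 144.41 mm
ȳ = 6150412.12 / 55764.12 = 110.29 mm

x̄ = 144.41 mm, ȳ = 110.29 mm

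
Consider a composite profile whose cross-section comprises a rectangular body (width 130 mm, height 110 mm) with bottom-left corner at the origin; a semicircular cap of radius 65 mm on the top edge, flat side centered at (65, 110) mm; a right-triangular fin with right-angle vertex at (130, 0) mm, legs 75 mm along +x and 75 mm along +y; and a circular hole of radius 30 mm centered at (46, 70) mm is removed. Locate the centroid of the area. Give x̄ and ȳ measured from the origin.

rectangular body: A = 130 × 110 = 14300.00, centroid at (65.00, 55.00).
semicircular top: A = ½π·65² = 6636.61, centroid at (65.00, 137.59).
triangular fin: A = ½·75·75 = 2812.50, centroid at (155.00, 25.00).
hole: A = −π·30² = -2827.43, centroid at (46.00, 70.00).
ΣA = 20921.68 mm²
ΣAx̄ = (14300.00)(65.00) + (6636.61)(65.00) + (2812.50)(155.00) + (-2827.43)(46.00) = 1666755.51 mm³
ΣAȳ = (14300.00)(55.00) + (6636.61)(137.59) + (2812.50)(25.00) + (-2827.43)(70.00) = 1572003.09 mm³
x̄ = 1666755.51 / 20921.68 = 79.67 mm
ȳ = 1572003.09 / 20921.68 = 75.14 mm

x̄ = 79.67 mm, ȳ = 75.14 mm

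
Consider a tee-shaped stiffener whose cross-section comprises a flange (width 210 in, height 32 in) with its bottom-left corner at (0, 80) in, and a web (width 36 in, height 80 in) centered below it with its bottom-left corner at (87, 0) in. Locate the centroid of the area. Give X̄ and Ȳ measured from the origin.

X̄ = 105.00 in, Ȳ = 79.20 in

web: A = 36 × 80 = 2880.00, centroid at (105.00, 40.00).
flange: A = 210 × 32 = 6720.00, centroid at (105.00, 96.00).
ΣA = 9600.00 in²
ΣAX̄ = (2880.00)(105.00) + (6720.00)(105.00) = 1008000.00 in³
ΣAȲ = (2880.00)(40.00) + (6720.00)(96.00) = 760320.00 in³
X̄ = 1008000.00 / 9600.00 = 105.00 in
Ȳ = 760320.00 / 9600.00 = 79.20 in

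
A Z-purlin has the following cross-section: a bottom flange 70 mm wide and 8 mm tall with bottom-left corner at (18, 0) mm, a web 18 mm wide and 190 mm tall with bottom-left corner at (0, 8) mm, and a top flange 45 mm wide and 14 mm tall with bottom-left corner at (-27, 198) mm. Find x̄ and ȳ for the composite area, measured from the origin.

x̄ = 12.50 mm, ȳ = 104.91 mm

Part | A | x̄ᵢ | ȳᵢ | A·x̄ᵢ | A·ȳᵢ
bottom flange | 560.00 | 53.00 | 4.00 | 29680.00 | 2240.00
web | 3420.00 | 9.00 | 103.00 | 30780.00 | 352260.00
top flange | 630.00 | -4.50 | 205.00 | -2835.00 | 129150.00
Σ | 4610.00 |  |  | 57625.00 | 483650.00
x̄ = 57625.00 / 4610.00 = 12.50 mm
ȳ = 483650.00 / 4610.00 = 104.91 mm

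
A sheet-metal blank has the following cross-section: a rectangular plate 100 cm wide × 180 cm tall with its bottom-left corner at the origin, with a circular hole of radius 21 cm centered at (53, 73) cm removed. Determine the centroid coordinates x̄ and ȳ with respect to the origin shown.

x̄ = 49.75 cm, ȳ = 91.42 cm

plate: A = 100 × 180 = 18000.00, centroid at (50.00, 90.00).
hole: A = −π·21² = -1385.44, centroid at (53.00, 73.00).
ΣA = 16614.56 cm²
ΣAx̄ = (18000.00)(50.00) + (-1385.44)(53.00) = 826571.55 cm³
ΣAȳ = (18000.00)(90.00) + (-1385.44)(73.00) = 1518862.71 cm³
x̄ = 826571.55 / 16614.56 = 49.75 cm
ȳ = 1518862.71 / 16614.56 = 91.42 cm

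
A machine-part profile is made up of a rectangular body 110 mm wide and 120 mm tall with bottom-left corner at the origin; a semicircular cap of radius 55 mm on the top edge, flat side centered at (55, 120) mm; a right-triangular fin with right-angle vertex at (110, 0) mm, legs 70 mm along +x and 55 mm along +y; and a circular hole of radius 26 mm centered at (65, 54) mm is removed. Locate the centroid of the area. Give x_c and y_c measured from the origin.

rectangular body: A = 110 × 120 = 13200.00, centroid at (55.00, 60.00).
semicircular top: A = ½π·55² = 4751.66, centroid at (55.00, 143.34).
triangular fin: A = ½·70·55 = 1925.00, centroid at (133.33, 18.33).
hole: A = −π·26² = -2123.72, centroid at (65.00, 54.00).
ΣA = 17752.94 mm², ΣAx_c = 1105966.32 mm³, ΣAy_c = 1393726.70 mm³.
x_c = 1105966.32/17752.94 = 62.30 mm; y_c = 1393726.70/17752.94 = 78.51 mm.

x_c = 62.30 mm, y_c = 78.51 mm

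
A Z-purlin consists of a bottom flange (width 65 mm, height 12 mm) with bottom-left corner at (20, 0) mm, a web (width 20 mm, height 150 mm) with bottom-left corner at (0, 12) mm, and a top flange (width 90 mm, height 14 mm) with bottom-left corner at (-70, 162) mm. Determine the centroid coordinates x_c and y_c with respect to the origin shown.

x_c = 7.83 mm, y_c = 94.96 mm

bottom flange: A = 65 × 12 = 780.00, centroid at (52.50, 6.00).
web: A = 20 × 150 = 3000.00, centroid at (10.00, 87.00).
top flange: A = 90 × 14 = 1260.00, centroid at (-25.00, 169.00).
ΣA = 5040.00 mm²
ΣAx_c = (780.00)(52.50) + (3000.00)(10.00) + (1260.00)(-25.00) = 39450.00 mm³
ΣAy_c = (780.00)(6.00) + (3000.00)(87.00) + (1260.00)(169.00) = 478620.00 mm³
x_c = 39450.00 / 5040.00 = 7.83 mm
y_c = 478620.00 / 5040.00 = 94.96 mm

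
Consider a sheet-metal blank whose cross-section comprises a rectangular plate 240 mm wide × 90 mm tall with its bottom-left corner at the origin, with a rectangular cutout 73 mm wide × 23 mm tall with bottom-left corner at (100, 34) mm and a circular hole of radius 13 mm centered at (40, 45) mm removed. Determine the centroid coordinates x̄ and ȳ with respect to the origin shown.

x̄ = 120.76 mm, ȳ = 44.96 mm

plate: A = 240 × 90 = 21600.00, centroid at (120.00, 45.00).
hole 1: A = −(73 × 23) = -1679.00, centroid at (136.50, 45.50).
hole 2: A = −π·13² = -530.93, centroid at (40.00, 45.00).
ΣA = 19390.07 mm², ΣAx̄ = 2341579.33 mm³, ΣAȳ = 871713.69 mm³.
x̄ = 2341579.33/19390.07 = 120.76 mm; ȳ = 871713.69/19390.07 = 44.96 mm.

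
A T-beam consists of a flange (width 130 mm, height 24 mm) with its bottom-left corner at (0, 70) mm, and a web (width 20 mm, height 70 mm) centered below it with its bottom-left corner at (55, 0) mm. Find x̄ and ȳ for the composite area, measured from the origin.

x̄ = 65.00 mm, ȳ = 67.44 mm

web: A = 20 × 70 = 1400.00, centroid at (65.00, 35.00).
flange: A = 130 × 24 = 3120.00, centroid at (65.00, 82.00).
ΣA = 4520.00 mm²
ΣAx̄ = (1400.00)(65.00) + (3120.00)(65.00) = 293800.00 mm³
ΣAȳ = (1400.00)(35.00) + (3120.00)(82.00) = 304840.00 mm³
x̄ = 293800.00 / 4520.00 = 65.00 mm
ȳ = 304840.00 / 4520.00 = 67.44 mm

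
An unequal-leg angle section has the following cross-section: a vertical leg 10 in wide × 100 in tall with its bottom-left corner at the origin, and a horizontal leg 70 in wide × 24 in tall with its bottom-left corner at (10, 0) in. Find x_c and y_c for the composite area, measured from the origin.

x_c = 30.07 in, y_c = 26.18 in

vertical leg: A = 10 × 100 = 1000.00, centroid at (5.00, 50.00).
horizontal leg: A = 70 × 24 = 1680.00, centroid at (45.00, 12.00).
ΣA = 2680.00 in², ΣAx_c = 80600.00 in³, ΣAy_c = 70160.00 in³.
x_c = 80600.00/2680.00 = 30.07 in; y_c = 70160.00/2680.00 = 26.18 in.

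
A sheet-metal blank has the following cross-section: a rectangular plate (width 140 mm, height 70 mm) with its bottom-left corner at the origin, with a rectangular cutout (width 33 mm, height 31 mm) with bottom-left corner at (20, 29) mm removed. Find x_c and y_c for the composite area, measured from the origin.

x_c = 73.90 mm, y_c = 33.89 mm

plate: A = 140 × 70 = 9800.00, centroid at (70.00, 35.00).
hole: A = −(33 × 31) = -1023.00, centroid at (36.50, 44.50).
ΣA = 8777.00 mm², ΣAx_c = 648660.50 mm³, ΣAy_c = 297476.50 mm³.
x_c = 648660.50/8777.00 = 73.90 mm; y_c = 297476.50/8777.00 = 33.89 mm.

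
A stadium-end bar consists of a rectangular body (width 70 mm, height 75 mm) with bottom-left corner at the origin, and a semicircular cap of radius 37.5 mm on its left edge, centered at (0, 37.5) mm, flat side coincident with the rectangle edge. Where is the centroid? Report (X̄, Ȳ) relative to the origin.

Part | A | x̄ᵢ | ȳᵢ | A·x̄ᵢ | A·ȳᵢ
rectangular body | 5250.00 | 35.00 | 37.50 | 183750.00 | 196875.00
semicircular end | 2208.93 | -15.92 | 37.50 | -35156.25 | 82834.96
Σ | 7458.93 |  |  | 148593.75 | 279709.96
X̄ = 148593.75 / 7458.93 = 19.92 mm
Ȳ = 279709.96 / 7458.93 = 37.50 mm

X̄ = 19.92 mm, Ȳ = 37.50 mm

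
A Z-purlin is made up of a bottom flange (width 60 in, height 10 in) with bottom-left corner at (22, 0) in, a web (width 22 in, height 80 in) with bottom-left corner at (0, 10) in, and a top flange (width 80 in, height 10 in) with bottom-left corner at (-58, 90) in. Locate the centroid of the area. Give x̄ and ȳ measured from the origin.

x̄ = 11.44 in, ȳ = 52.85 in

Part | A | x̄ᵢ | ȳᵢ | A·x̄ᵢ | A·ȳᵢ
bottom flange | 600.00 | 52.00 | 5.00 | 31200.00 | 3000.00
web | 1760.00 | 11.00 | 50.00 | 19360.00 | 88000.00
top flange | 800.00 | -18.00 | 95.00 | -14400.00 | 76000.00
Σ | 3160.00 |  |  | 36160.00 | 167000.00
x̄ = 36160.00 / 3160.00 = 11.44 in
ȳ = 167000.00 / 3160.00 = 52.85 in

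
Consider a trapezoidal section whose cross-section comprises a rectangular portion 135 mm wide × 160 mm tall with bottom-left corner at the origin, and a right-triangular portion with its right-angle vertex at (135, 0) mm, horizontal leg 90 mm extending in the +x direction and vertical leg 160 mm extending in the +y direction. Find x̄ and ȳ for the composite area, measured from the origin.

Part | A | x̄ᵢ | ȳᵢ | A·x̄ᵢ | A·ȳᵢ
rectangular portion | 21600.00 | 67.50 | 80.00 | 1458000.00 | 1728000.00
triangular portion | 7200.00 | 165.00 | 53.33 | 1188000.00 | 384000.00
Σ | 28800.00 |  |  | 2646000.00 | 2112000.00
x̄ = 2646000.00 / 28800.00 = 91.88 mm
ȳ = 2112000.00 / 28800.00 = 73.33 mm

x̄ = 91.88 mm, ȳ = 73.33 mm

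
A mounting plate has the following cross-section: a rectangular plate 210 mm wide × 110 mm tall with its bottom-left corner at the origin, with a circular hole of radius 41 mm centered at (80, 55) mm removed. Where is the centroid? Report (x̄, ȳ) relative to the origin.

x̄ = 112.41 mm, ȳ = 55.00 mm

plate: A = 210 × 110 = 23100.00, centroid at (105.00, 55.00).
hole: A = −π·41² = -5281.02, centroid at (80.00, 55.00).
ΣA = 17818.98 mm², ΣAx̄ = 2003018.62 mm³, ΣAȳ = 980044.05 mm³.
x̄ = 2003018.62/17818.98 = 112.41 mm; ȳ = 980044.05/17818.98 = 55.00 mm.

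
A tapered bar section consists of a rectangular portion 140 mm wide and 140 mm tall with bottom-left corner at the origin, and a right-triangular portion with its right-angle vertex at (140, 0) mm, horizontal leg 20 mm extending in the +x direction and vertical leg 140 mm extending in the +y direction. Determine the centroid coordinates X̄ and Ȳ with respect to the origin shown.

X̄ = 75.11 mm, Ȳ = 68.44 mm

rectangular portion: A = 140 × 140 = 19600.00, centroid at (70.00, 70.00).
triangular portion: A = ½·20·140 = 1400.00, centroid at (146.67, 46.67).
ΣA = 21000.00 mm², ΣAX̄ = 1577333.33 mm³, ΣAȲ = 1437333.33 mm³.
X̄ = 1577333.33/21000.00 = 75.11 mm; Ȳ = 1437333.33/21000.00 = 68.44 mm.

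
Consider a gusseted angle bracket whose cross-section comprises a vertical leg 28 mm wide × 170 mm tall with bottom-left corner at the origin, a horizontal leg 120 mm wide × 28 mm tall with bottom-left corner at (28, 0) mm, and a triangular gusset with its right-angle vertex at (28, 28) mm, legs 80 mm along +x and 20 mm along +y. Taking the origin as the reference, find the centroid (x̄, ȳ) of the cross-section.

x̄ = 45.52 mm, ȳ = 53.74 mm

Part | A | x̄ᵢ | ȳᵢ | A·x̄ᵢ | A·ȳᵢ
vertical leg | 4760.00 | 14.00 | 85.00 | 66640.00 | 404600.00
horizontal leg | 3360.00 | 88.00 | 14.00 | 295680.00 | 47040.00
gusset | 800.00 | 54.67 | 34.67 | 43733.33 | 27733.33
Σ | 8920.00 |  |  | 406053.33 | 479373.33
x̄ = 406053.33 / 8920.00 = 45.52 mm
ȳ = 479373.33 / 8920.00 = 53.74 mm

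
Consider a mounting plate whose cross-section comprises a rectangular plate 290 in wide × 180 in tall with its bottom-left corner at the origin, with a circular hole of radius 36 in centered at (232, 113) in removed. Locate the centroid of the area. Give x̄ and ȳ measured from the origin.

plate: A = 290 × 180 = 52200.00, centroid at (145.00, 90.00).
hole: A = −π·36² = -4071.50, centroid at (232.00, 113.00).
ΣA = 48128.50 in²
ΣAx̄ = (52200.00)(145.00) + (-4071.50)(232.00) = 6624411.05 in³
ΣAȳ = (52200.00)(90.00) + (-4071.50)(113.00) = 4237920.04 in³
x̄ = 6624411.05 / 48128.50 = 137.64 in
ȳ = 4237920.04 / 48128.50 = 88.05 in

x̄ = 137.64 in, ȳ = 88.05 in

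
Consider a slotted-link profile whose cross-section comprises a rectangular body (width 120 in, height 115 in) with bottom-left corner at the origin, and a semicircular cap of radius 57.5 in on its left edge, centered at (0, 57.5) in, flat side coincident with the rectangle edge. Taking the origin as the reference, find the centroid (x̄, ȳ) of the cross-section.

x̄ = 36.92 in, ȳ = 57.50 in

rectangular body: A = 120 × 115 = 13800.00, centroid at (60.00, 57.50).
semicircular end: A = ½π·57.5² = 5193.45, centroid at (-24.40, 57.50).
ΣA = 18993.45 in²
ΣAx̄ = (13800.00)(60.00) + (5193.45)(-24.40) = 701260.42 in³
ΣAȳ = (13800.00)(57.50) + (5193.45)(57.50) = 1092123.11 in³
x̄ = 701260.42 / 18993.45 = 36.92 in
ȳ = 1092123.11 / 18993.45 = 57.50 in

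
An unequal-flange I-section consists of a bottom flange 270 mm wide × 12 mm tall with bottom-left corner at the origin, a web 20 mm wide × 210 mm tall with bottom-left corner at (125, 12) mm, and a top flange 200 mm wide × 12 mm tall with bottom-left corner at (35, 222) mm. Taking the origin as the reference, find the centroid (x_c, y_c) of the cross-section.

bottom flange: A = 270 × 12 = 3240.00, centroid at (135.00, 6.00).
web: A = 20 × 210 = 4200.00, centroid at (135.00, 117.00).
top flange: A = 200 × 12 = 2400.00, centroid at (135.00, 228.00).
ΣA = 9840.00 mm²
ΣAx_c = (3240.00)(135.00) + (4200.00)(135.00) + (2400.00)(135.00) = 1328400.00 mm³
ΣAy_c = (3240.00)(6.00) + (4200.00)(117.00) + (2400.00)(228.00) = 1058040.00 mm³
x_c = 1328400.00 / 9840.00 = 135.00 mm
y_c = 1058040.00 / 9840.00 = 107.52 mm

x_c = 135.00 mm, y_c = 107.52 mm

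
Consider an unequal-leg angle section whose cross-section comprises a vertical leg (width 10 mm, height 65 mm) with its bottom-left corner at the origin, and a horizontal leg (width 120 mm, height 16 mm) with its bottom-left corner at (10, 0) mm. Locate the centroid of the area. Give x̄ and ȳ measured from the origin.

x̄ = 53.56 mm, ȳ = 14.20 mm

Part | A | x̄ᵢ | ȳᵢ | A·x̄ᵢ | A·ȳᵢ
vertical leg | 650.00 | 5.00 | 32.50 | 3250.00 | 21125.00
horizontal leg | 1920.00 | 70.00 | 8.00 | 134400.00 | 15360.00
Σ | 2570.00 |  |  | 137650.00 | 36485.00
x̄ = 137650.00 / 2570.00 = 53.56 mm
ȳ = 36485.00 / 2570.00 = 14.20 mm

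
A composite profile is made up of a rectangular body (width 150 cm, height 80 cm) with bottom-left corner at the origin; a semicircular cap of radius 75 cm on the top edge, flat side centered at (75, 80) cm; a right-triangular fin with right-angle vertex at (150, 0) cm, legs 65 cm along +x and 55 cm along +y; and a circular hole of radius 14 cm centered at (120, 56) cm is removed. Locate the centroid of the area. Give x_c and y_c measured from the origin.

x_c = 81.59 cm, y_c = 66.63 cm

rectangular body: A = 150 × 80 = 12000.00, centroid at (75.00, 40.00).
semicircular top: A = ½π·75² = 8835.73, centroid at (75.00, 111.83).
triangular fin: A = ½·65·55 = 1787.50, centroid at (171.67, 18.33).
hole: A = −π·14² = -615.75, centroid at (120.00, 56.00).
ΣA = 22007.48 cm², ΣAx_c = 1795643.61 cm³, ΣAy_c = 1466397.06 cm³.
x_c = 1795643.61/22007.48 = 81.59 cm; y_c = 1466397.06/22007.48 = 66.63 cm.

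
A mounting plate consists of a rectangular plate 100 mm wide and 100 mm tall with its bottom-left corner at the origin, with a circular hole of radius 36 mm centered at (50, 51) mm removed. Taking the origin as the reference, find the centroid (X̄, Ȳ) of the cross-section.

X̄ = 50.00 mm, Ȳ = 49.31 mm

plate: A = 100 × 100 = 10000.00, centroid at (50.00, 50.00).
hole: A = −π·36² = -4071.50, centroid at (50.00, 51.00).
ΣA = 5928.50 mm²
ΣAX̄ = (10000.00)(50.00) + (-4071.50)(50.00) = 296424.80 mm³
ΣAȲ = (10000.00)(50.00) + (-4071.50)(51.00) = 292353.29 mm³
X̄ = 296424.80 / 5928.50 = 50.00 mm
Ȳ = 292353.29 / 5928.50 = 49.31 mm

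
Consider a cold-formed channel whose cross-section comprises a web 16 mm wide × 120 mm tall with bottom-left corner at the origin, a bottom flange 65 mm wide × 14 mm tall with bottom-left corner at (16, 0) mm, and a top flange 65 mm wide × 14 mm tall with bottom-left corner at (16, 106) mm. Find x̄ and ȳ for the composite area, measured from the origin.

Part | A | x̄ᵢ | ȳᵢ | A·x̄ᵢ | A·ȳᵢ
web | 1920.00 | 8.00 | 60.00 | 15360.00 | 115200.00
bottom flange | 910.00 | 48.50 | 7.00 | 44135.00 | 6370.00
top flange | 910.00 | 48.50 | 113.00 | 44135.00 | 102830.00
Σ | 3740.00 |  |  | 103630.00 | 224400.00
x̄ = 103630.00 / 3740.00 = 27.71 mm
ȳ = 224400.00 / 3740.00 = 60.00 mm

x̄ = 27.71 mm, ȳ = 60.00 mm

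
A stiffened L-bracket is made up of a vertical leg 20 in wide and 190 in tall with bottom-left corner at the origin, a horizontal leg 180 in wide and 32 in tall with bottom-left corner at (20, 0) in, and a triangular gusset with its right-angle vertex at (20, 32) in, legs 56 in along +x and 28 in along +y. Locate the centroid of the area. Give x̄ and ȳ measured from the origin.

x̄ = 67.86 in, ȳ = 46.94 in

vertical leg: A = 20 × 190 = 3800.00, centroid at (10.00, 95.00).
horizontal leg: A = 180 × 32 = 5760.00, centroid at (110.00, 16.00).
gusset: A = ½·56·28 = 784.00, centroid at (38.67, 41.33).
ΣA = 10344.00 in²
ΣAx̄ = (3800.00)(10.00) + (5760.00)(110.00) + (784.00)(38.67) = 701914.67 in³
ΣAȳ = (3800.00)(95.00) + (5760.00)(16.00) + (784.00)(41.33) = 485565.33 in³
x̄ = 701914.67 / 10344.00 = 67.86 in
ȳ = 485565.33 / 10344.00 = 46.94 in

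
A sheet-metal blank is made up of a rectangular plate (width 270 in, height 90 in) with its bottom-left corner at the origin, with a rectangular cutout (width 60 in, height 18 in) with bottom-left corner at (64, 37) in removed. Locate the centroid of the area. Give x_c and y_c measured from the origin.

x_c = 136.91 in, y_c = 44.95 in

plate: A = 270 × 90 = 24300.00, centroid at (135.00, 45.00).
hole: A = −(60 × 18) = -1080.00, centroid at (94.00, 46.00).
ΣA = 23220.00 in², ΣAx_c = 3178980.00 in³, ΣAy_c = 1043820.00 in³.
x_c = 3178980.00/23220.00 = 136.91 in; y_c = 1043820.00/23220.00 = 44.95 in.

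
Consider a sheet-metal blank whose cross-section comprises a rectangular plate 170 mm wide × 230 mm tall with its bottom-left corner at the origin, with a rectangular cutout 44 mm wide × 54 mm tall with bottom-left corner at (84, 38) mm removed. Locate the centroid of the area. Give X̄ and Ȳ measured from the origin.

Part | A | x̄ᵢ | ȳᵢ | A·x̄ᵢ | A·ȳᵢ
plate | 39100.00 | 85.00 | 115.00 | 3323500.00 | 4496500.00
hole | -2376.00 | 106.00 | 65.00 | -251856.00 | -154440.00
Σ | 36724.00 |  |  | 3071644.00 | 4342060.00
X̄ = 3071644.00 / 36724.00 = 83.64 mm
Ȳ = 4342060.00 / 36724.00 = 118.23 mm

X̄ = 83.64 mm, Ȳ = 118.23 mm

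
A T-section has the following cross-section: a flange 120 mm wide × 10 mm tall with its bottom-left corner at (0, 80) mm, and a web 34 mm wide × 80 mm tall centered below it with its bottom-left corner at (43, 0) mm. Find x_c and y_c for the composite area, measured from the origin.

x_c = 60.00 mm, y_c = 53.78 mm

web: A = 34 × 80 = 2720.00, centroid at (60.00, 40.00).
flange: A = 120 × 10 = 1200.00, centroid at (60.00, 85.00).
ΣA = 3920.00 mm², ΣAx_c = 235200.00 mm³, ΣAy_c = 210800.00 mm³.
x_c = 235200.00/3920.00 = 60.00 mm; y_c = 210800.00/3920.00 = 53.78 mm.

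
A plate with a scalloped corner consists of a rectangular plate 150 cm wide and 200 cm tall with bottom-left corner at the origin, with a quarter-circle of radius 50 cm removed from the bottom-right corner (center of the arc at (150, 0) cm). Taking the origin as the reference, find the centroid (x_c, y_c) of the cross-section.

plate: A = 150 × 200 = 30000.00, centroid at (75.00, 100.00).
removed quarter-circle: A = −¼π·50² = -1963.50, centroid at (128.78, 21.22).
ΣA = 28036.50 cm²
ΣAx_c = (30000.00)(75.00) + (-1963.50)(128.78) = 1997142.36 cm³
ΣAy_c = (30000.00)(100.00) + (-1963.50)(21.22) = 2958333.33 cm³
x_c = 1997142.36 / 28036.50 = 71.23 cm
y_c = 2958333.33 / 28036.50 = 105.52 cm

x_c = 71.23 cm, y_c = 105.52 cm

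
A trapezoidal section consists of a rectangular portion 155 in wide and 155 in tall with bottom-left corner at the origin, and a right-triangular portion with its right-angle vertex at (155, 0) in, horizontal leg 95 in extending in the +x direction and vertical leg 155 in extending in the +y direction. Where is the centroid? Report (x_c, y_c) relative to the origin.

Part | A | x̄ᵢ | ȳᵢ | A·x̄ᵢ | A·ȳᵢ
rectangular portion | 24025.00 | 77.50 | 77.50 | 1861937.50 | 1861937.50
triangular portion | 7362.50 | 186.67 | 51.67 | 1374333.33 | 380395.83
Σ | 31387.50 |  |  | 3236270.83 | 2242333.33
x_c = 3236270.83 / 31387.50 = 103.11 in
y_c = 2242333.33 / 31387.50 = 71.44 in

x_c = 103.11 in, y_c = 71.44 in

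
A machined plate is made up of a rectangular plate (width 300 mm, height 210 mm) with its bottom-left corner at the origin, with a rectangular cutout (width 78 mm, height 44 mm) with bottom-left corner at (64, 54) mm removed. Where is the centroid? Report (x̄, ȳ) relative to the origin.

plate: A = 300 × 210 = 63000.00, centroid at (150.00, 105.00).
hole: A = −(78 × 44) = -3432.00, centroid at (103.00, 76.00).
ΣA = 59568.00 mm², ΣAx̄ = 9096504.00 mm³, ΣAȳ = 6354168.00 mm³.
x̄ = 9096504.00/59568.00 = 152.71 mm; ȳ = 6354168.00/59568.00 = 106.67 mm.

x̄ = 152.71 mm, ȳ = 106.67 mm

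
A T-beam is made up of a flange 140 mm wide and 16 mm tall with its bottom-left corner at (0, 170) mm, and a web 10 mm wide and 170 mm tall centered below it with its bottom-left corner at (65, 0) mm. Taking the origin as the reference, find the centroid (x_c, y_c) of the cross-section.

web: A = 10 × 170 = 1700.00, centroid at (70.00, 85.00).
flange: A = 140 × 16 = 2240.00, centroid at (70.00, 178.00).
ΣA = 3940.00 mm², ΣAx_c = 275800.00 mm³, ΣAy_c = 543220.00 mm³.
x_c = 275800.00/3940.00 = 70.00 mm; y_c = 543220.00/3940.00 = 137.87 mm.

x_c = 70.00 mm, y_c = 137.87 mm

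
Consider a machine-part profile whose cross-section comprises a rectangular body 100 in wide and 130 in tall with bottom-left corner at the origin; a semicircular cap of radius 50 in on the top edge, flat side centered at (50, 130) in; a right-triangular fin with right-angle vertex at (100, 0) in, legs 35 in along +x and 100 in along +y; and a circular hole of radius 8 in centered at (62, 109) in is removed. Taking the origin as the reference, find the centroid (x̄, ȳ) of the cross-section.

x̄ = 55.71 in, ȳ = 79.85 in

Part | A | x̄ᵢ | ȳᵢ | A·x̄ᵢ | A·ȳᵢ
rectangular body | 13000.00 | 50.00 | 65.00 | 650000.00 | 845000.00
semicircular top | 3926.99 | 50.00 | 151.22 | 196349.54 | 593842.14
triangular fin | 1750.00 | 111.67 | 33.33 | 195416.67 | 58333.33
hole | -201.06 | 62.00 | 109.00 | -12465.84 | -21915.75
Σ | 18475.93 |  |  | 1029300.37 | 1475259.72
x̄ = 1029300.37 / 18475.93 = 55.71 in
ȳ = 1475259.72 / 18475.93 = 79.85 in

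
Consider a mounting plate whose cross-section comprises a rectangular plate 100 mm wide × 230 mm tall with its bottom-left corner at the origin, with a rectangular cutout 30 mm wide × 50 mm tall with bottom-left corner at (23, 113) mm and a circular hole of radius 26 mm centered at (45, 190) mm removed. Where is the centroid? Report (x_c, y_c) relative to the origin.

plate: A = 100 × 230 = 23000.00, centroid at (50.00, 115.00).
hole 1: A = −(30 × 50) = -1500.00, centroid at (38.00, 138.00).
hole 2: A = −π·26² = -2123.72, centroid at (45.00, 190.00).
ΣA = 19376.28 mm²
ΣAx_c = (23000.00)(50.00) + (-1500.00)(38.00) + (-2123.72)(45.00) = 997432.75 mm³
ΣAy_c = (23000.00)(115.00) + (-1500.00)(138.00) + (-2123.72)(190.00) = 2034493.84 mm³
x_c = 997432.75 / 19376.28 = 51.48 mm
y_c = 2034493.84 / 19376.28 = 105.00 mm

x_c = 51.48 mm, y_c = 105.00 mm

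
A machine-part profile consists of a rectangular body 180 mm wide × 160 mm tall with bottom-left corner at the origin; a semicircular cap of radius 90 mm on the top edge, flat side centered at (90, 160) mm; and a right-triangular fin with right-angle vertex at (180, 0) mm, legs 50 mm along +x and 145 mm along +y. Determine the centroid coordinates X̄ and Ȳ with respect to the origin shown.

rectangular body: A = 180 × 160 = 28800.00, centroid at (90.00, 80.00).
semicircular top: A = ½π·90² = 12723.45, centroid at (90.00, 198.20).
triangular fin: A = ½·50·145 = 3625.00, centroid at (196.67, 48.33).
ΣA = 45148.45 mm²
ΣAX̄ = (28800.00)(90.00) + (12723.45)(90.00) + (3625.00)(196.67) = 4450027.19 mm³
ΣAȲ = (28800.00)(80.00) + (12723.45)(198.20) + (3625.00)(48.33) = 5000960.37 mm³
X̄ = 4450027.19 / 45148.45 = 98.56 mm
Ȳ = 5000960.37 / 45148.45 = 110.77 mm

X̄ = 98.56 mm, Ȳ = 110.77 mm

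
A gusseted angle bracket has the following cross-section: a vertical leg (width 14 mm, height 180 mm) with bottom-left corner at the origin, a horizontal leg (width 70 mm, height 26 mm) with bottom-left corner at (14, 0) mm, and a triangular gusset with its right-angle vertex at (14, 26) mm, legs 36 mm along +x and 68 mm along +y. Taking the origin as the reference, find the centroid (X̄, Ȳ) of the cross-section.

vertical leg: A = 14 × 180 = 2520.00, centroid at (7.00, 90.00).
horizontal leg: A = 70 × 26 = 1820.00, centroid at (49.00, 13.00).
gusset: A = ½·36·68 = 1224.00, centroid at (26.00, 48.67).
ΣA = 5564.00 mm²
ΣAX̄ = (2520.00)(7.00) + (1820.00)(49.00) + (1224.00)(26.00) = 138644.00 mm³
ΣAȲ = (2520.00)(90.00) + (1820.00)(13.00) + (1224.00)(48.67) = 310028.00 mm³
X̄ = 138644.00 / 5564.00 = 24.92 mm
Ȳ = 310028.00 / 5564.00 = 55.72 mm

X̄ = 24.92 mm, Ȳ = 55.72 mm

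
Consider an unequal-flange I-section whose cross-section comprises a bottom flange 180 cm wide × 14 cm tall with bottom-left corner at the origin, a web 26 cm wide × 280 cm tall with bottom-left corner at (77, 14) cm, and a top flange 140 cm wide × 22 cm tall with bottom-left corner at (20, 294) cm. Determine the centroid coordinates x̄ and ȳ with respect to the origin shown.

bottom flange: A = 180 × 14 = 2520.00, centroid at (90.00, 7.00).
web: A = 26 × 280 = 7280.00, centroid at (90.00, 154.00).
top flange: A = 140 × 22 = 3080.00, centroid at (90.00, 305.00).
ΣA = 12880.00 cm²
ΣAx̄ = (2520.00)(90.00) + (7280.00)(90.00) + (3080.00)(90.00) = 1159200.00 cm³
ΣAȳ = (2520.00)(7.00) + (7280.00)(154.00) + (3080.00)(305.00) = 2078160.00 cm³
x̄ = 1159200.00 / 12880.00 = 90.00 cm
ȳ = 2078160.00 / 12880.00 = 161.35 cm

x̄ = 90.00 cm, ȳ = 161.35 cm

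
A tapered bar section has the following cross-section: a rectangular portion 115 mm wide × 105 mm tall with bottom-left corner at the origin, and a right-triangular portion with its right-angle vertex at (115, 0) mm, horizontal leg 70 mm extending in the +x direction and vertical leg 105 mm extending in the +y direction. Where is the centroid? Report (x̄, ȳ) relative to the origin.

x̄ = 76.36 mm, ȳ = 48.42 mm

Part | A | x̄ᵢ | ȳᵢ | A·x̄ᵢ | A·ȳᵢ
rectangular portion | 12075.00 | 57.50 | 52.50 | 694312.50 | 633937.50
triangular portion | 3675.00 | 138.33 | 35.00 | 508375.00 | 128625.00
Σ | 15750.00 |  |  | 1202687.50 | 762562.50
x̄ = 1202687.50 / 15750.00 = 76.36 mm
ȳ = 762562.50 / 15750.00 = 48.42 mm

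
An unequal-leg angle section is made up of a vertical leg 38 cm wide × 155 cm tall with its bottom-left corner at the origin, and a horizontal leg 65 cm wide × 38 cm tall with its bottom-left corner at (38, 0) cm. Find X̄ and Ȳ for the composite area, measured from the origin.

X̄ = 34.22 cm, Ȳ = 60.22 cm

Part | A | x̄ᵢ | ȳᵢ | A·x̄ᵢ | A·ȳᵢ
vertical leg | 5890.00 | 19.00 | 77.50 | 111910.00 | 456475.00
horizontal leg | 2470.00 | 70.50 | 19.00 | 174135.00 | 46930.00
Σ | 8360.00 |  |  | 286045.00 | 503405.00
X̄ = 286045.00 / 8360.00 = 34.22 cm
Ȳ = 503405.00 / 8360.00 = 60.22 cm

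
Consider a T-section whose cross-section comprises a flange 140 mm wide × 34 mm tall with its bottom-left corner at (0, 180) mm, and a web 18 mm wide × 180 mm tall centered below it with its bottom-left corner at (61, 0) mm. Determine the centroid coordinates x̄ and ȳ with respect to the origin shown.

x̄ = 70.00 mm, ȳ = 153.66 mm

web: A = 18 × 180 = 3240.00, centroid at (70.00, 90.00).
flange: A = 140 × 34 = 4760.00, centroid at (70.00, 197.00).
ΣA = 8000.00 mm², ΣAx̄ = 560000.00 mm³, ΣAȳ = 1229320.00 mm³.
x̄ = 560000.00/8000.00 = 70.00 mm; ȳ = 1229320.00/8000.00 = 153.66 mm.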